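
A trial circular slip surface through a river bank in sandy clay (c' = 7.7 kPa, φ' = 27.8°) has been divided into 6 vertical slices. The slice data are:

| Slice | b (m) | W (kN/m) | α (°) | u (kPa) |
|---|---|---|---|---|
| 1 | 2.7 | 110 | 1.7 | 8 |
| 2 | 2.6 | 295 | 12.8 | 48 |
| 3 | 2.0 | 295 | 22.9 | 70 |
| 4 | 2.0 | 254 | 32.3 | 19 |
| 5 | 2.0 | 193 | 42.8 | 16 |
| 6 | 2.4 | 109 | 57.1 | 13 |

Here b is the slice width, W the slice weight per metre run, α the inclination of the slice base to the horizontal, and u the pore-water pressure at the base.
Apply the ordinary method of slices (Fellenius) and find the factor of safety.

FS = 0.86

Ordinary method of slices: FS = Σ[c'·Δl_i + (W_i cosα_i − u_i·Δl_i)·tanφ'] / Σ W_i sinα_i, with Δl_i = b_i / cosα_i.
Slice 1: Δl = 2.7/cos1.7° = 2.701 m; N'_1 = 110·cos1.7° − 8·2.701 = 88.3; c'Δl = 20.80; W sinα = 3.3
Slice 2: Δl = 2.6/cos12.8° = 2.666 m; N'_2 = 295·cos12.8° − 48·2.666 = 159.7; c'Δl = 20.53; W sinα = 65.4
Slice 3: Δl = 2.0/cos22.9° = 2.171 m; N'_3 = 295·cos22.9° − 70·2.171 = 119.8; c'Δl = 16.72; W sinα = 114.8
Slice 4: Δl = 2.0/cos32.3° = 2.366 m; N'_4 = 254·cos32.3° − 19·2.366 = 169.7; c'Δl = 18.22; W sinα = 135.7
Slice 5: Δl = 2.0/cos42.8° = 2.726 m; N'_5 = 193·cos42.8° − 16·2.726 = 98.0; c'Δl = 20.99; W sinα = 131.1
Slice 6: Δl = 2.4/cos57.1° = 4.418 m; N'_6 = 109·cos57.1° − 13·4.418 = 1.8; c'Δl = 34.02; W sinα = 91.5
Σc'Δl = 131.3 kN/m; ΣN' = 637.3 kN/m; ΣW sinα = 541.8 kN/m
Resisting = 131.3 + 637.3·tan27.8° = 131.3 + 336.0 = 467.3 kN/m
FS = 467.3 / 541.8 = 0.862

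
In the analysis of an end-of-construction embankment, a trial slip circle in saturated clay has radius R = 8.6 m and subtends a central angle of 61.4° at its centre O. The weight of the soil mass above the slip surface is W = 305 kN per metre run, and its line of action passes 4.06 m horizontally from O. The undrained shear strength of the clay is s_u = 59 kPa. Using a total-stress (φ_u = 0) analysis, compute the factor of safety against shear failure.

Taking moments about the centre O, the resisting moment is provided by the undrained shear strength acting along the arc:
Arc length L_a = R·θ = 8.6·(61.4°·π/180) = 8.6·1.0716 = 9.22 m
M_R = s_u·L_a·R = 59·9.22·8.6 = 4676.2 kN·m/m
M_D = W·d = 305·4.06 = 1238.3 kN·m/m
FS = M_R / M_D = 4676.2 / 1238.3 = 3.776

FS = 3.78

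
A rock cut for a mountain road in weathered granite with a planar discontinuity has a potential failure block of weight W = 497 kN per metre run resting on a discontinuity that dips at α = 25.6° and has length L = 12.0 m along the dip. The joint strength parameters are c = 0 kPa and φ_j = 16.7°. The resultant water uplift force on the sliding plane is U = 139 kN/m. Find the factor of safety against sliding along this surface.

Resolving the block weight along and normal to the plane and applying the Mohr–Coulomb strength on the joint:
N' = W cosα − U = 497·cos25.6° − 139 = 309.2 kN/m
Driving force T = W sinα = 497·sin25.6° = 214.7 kN/m
Resisting force R = c·L + N'·tanφ_j = 0·12.0 + 309.2·tan16.7° = 0.0 + 92.8 = 92.8 kN/m
FS = R / T = 92.8 / 214.7 = 0.432

FS = 0.43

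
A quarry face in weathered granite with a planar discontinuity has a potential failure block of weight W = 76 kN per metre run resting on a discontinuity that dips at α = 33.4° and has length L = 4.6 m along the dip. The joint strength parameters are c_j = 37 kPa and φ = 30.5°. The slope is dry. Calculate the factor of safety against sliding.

Resolving the block weight along and normal to the plane and applying the Mohr–Coulomb strength on the joint:
N' = W cosα = 76·cos33.4° = 63.4 kN/m
Driving force T = W sinα = 76·sin33.4° = 41.8 kN/m
Resisting force R = c_j·L + N'·tanφ = 37·4.6 + 63.4·tan30.5° = 170.2 + 37.4 = 207.6 kN/m
FS = R / T = 207.6 / 41.8 = 4.962

FS = 4.96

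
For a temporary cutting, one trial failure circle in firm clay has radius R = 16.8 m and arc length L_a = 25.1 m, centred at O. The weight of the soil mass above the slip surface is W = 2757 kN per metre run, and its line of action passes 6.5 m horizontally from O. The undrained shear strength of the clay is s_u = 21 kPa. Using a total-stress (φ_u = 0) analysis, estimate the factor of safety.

FS = 0.49

Taking moments about the centre O, the resisting moment is provided by the undrained shear strength acting along the arc:
M_R = s_u·L_a·R = 21·25.10·16.8 = 8855.3 kN·m/m
M_D = W·d = 2757·6.5 = 17920.5 kN·m/m
FS = M_R / M_D = 8855.3 / 17920.5 = 0.494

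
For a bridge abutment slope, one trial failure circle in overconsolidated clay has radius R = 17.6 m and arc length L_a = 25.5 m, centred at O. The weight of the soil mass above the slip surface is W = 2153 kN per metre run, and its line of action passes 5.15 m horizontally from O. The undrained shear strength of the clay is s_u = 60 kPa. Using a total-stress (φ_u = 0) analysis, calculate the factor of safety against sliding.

FS = 2.43

Taking moments about the centre O, the resisting moment is provided by the undrained shear strength acting along the arc:
M_R = s_u·L_a·R = 60·25.50·17.6 = 26928.0 kN·m/m
M_D = W·d = 2153·5.15 = 11088.0 kN·m/m
FS = M_R / M_D = 26928.0 / 11088.0 = 2.429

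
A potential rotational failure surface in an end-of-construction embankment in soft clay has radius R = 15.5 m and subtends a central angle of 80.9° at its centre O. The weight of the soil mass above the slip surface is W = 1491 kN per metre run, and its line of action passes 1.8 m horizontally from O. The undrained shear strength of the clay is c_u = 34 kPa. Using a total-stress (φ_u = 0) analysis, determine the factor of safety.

FS = 4.30

Taking moments about the centre O, the resisting moment is provided by the undrained shear strength acting along the arc:
Arc length L_a = R·θ = 15.5·(80.9°·π/180) = 15.5·1.4120 = 21.89 m
M_R = c_u·L_a·R = 34·21.89·15.5 = 11533.7 kN·m/m
M_D = W·d = 1491·1.8 = 2683.8 kN·m/m
FS = M_R / M_D = 11533.7 / 2683.8 = 4.298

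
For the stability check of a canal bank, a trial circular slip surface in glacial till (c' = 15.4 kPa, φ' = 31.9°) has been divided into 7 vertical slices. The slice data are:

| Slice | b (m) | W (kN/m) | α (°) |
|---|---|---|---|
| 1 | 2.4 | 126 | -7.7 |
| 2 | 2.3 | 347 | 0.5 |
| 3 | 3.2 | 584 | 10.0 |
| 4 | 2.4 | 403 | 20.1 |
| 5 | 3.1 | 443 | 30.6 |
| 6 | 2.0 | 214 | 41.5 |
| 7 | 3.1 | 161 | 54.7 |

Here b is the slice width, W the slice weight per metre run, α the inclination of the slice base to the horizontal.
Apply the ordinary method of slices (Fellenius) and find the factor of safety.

FS = 2.24

Ordinary method of slices: FS = Σ[c'·Δl_i + (W_i cosα_i)·tanφ'] / Σ W_i sinα_i, with Δl_i = b_i / cosα_i.
Slice 1: Δl = 2.4/cos(-7.7°) = 2.422 m; N'_1 = 126·cos(-7.7°) = 124.9; c'Δl = 37.30; W sinα = -16.9
Slice 2: Δl = 2.3/cos0.5° = 2.300 m; N'_2 = 347·cos0.5° = 347.0; c'Δl = 35.42; W sinα = 3.0
Slice 3: Δl = 3.2/cos10.0° = 3.249 m; N'_3 = 584·cos10.0° = 575.1; c'Δl = 50.04; W sinα = 101.4
Slice 4: Δl = 2.4/cos20.1° = 2.556 m; N'_4 = 403·cos20.1° = 378.5; c'Δl = 39.36; W sinα = 138.5
Slice 5: Δl = 3.1/cos30.6° = 3.602 m; N'_5 = 443·cos30.6° = 381.3; c'Δl = 55.46; W sinα = 225.5
Slice 6: Δl = 2.0/cos41.5° = 2.670 m; N'_6 = 214·cos41.5° = 160.3; c'Δl = 41.12; W sinα = 141.8
Slice 7: Δl = 3.1/cos54.7° = 5.365 m; N'_7 = 161·cos54.7° = 93.0; c'Δl = 82.62; W sinα = 131.4
Σc'Δl = 341.3 kN/m; ΣN' = 2060.1 kN/m; ΣW sinα = 724.8 kN/m
Resisting = 341.3 + 2060.1·tan31.9° = 341.3 + 1282.3 = 1623.6 kN/m
FS = 1623.6 / 724.8 = 2.240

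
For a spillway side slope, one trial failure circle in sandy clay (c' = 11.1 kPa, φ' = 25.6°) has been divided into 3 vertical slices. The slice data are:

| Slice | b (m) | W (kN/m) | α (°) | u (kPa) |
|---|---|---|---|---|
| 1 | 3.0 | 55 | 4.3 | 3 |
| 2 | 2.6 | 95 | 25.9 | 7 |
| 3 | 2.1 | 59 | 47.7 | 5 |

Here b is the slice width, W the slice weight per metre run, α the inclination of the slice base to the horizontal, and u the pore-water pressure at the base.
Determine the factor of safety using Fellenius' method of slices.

Ordinary method of slices: FS = Σ[c'·Δl_i + (W_i cosα_i − u_i·Δl_i)·tanφ'] / Σ W_i sinα_i, with Δl_i = b_i / cosα_i.
Slice 1: Δl = 3.0/cos4.3° = 3.008 m; N'_1 = 55·cos4.3° − 3·3.008 = 45.8; c'Δl = 33.39; W sinα = 4.1
Slice 2: Δl = 2.6/cos25.9° = 2.890 m; N'_2 = 95·cos25.9° − 7·2.890 = 65.2; c'Δl = 32.08; W sinα = 41.5
Slice 3: Δl = 2.1/cos47.7° = 3.120 m; N'_3 = 59·cos47.7° − 5·3.120 = 24.1; c'Δl = 34.64; W sinα = 43.6
Σc'Δl = 100.1 kN/m; ΣN' = 135.2 kN/m; ΣW sinα = 89.3 kN/m
Resisting = 100.1 + 135.2·tan25.6° = 100.1 + 64.8 = 164.9 kN/m
FS = 164.9 / 89.3 = 1.847

FS = 1.85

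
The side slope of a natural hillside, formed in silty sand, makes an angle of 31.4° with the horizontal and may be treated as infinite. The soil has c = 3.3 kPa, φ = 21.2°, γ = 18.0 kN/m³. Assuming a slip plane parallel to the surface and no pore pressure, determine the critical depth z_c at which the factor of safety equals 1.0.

Setting FS = 1.00 in FS = [c + γz cos²β tanφ] / [γz sinβ cosβ] and solving for z:
z = c / [γ cosβ (FS·sinβ − cosβ·tanφ)]
  = 3.3 / [18.0·cos31.4°·(1.00·sin31.4° − cos31.4°·tan21.2°)]
  = 3.3 / [18.0·0.8536·(1.00·0.5210 − 0.8536·0.3879)]
  = 3.3 / 2.9182 = 1.131 m

z_c = 1.13 m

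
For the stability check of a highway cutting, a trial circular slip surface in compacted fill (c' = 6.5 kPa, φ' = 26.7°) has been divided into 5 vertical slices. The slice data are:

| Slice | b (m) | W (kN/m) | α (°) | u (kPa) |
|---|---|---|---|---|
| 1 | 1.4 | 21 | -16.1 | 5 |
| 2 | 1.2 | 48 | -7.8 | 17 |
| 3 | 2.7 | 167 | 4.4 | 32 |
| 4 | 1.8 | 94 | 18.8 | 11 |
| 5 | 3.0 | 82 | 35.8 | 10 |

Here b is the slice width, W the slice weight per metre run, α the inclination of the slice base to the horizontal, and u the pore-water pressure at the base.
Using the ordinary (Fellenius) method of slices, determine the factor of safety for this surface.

Ordinary method of slices: FS = Σ[c'·Δl_i + (W_i cosα_i − u_i·Δl_i)·tanφ'] / Σ W_i sinα_i, with Δl_i = b_i / cosα_i.
Slice 1: Δl = 1.4/cos(-16.1°) = 1.457 m; N'_1 = 21·cos(-16.1°) − 5·1.457 = 12.9; c'Δl = 9.47; W sinα = -5.8
Slice 2: Δl = 1.2/cos(-7.8°) = 1.211 m; N'_2 = 48·cos(-7.8°) − 17·1.211 = 27.0; c'Δl = 7.87; W sinα = -6.5
Slice 3: Δl = 2.7/cos4.4° = 2.708 m; N'_3 = 167·cos4.4° − 32·2.708 = 79.9; c'Δl = 17.60; W sinα = 12.8
Slice 4: Δl = 1.8/cos18.8° = 1.901 m; N'_4 = 94·cos18.8° − 11·1.901 = 68.1; c'Δl = 12.36; W sinα = 30.3
Slice 5: Δl = 3.0/cos35.8° = 3.699 m; N'_5 = 82·cos35.8° − 10·3.699 = 29.5; c'Δl = 24.04; W sinα = 48.0
Σc'Δl = 71.3 kN/m; ΣN' = 217.3 kN/m; ΣW sinα = 78.7 kN/m
Resisting = 71.3 + 217.3·tan26.7° = 71.3 + 109.3 = 180.6 kN/m
FS = 180.6 / 78.7 = 2.294

FS = 2.29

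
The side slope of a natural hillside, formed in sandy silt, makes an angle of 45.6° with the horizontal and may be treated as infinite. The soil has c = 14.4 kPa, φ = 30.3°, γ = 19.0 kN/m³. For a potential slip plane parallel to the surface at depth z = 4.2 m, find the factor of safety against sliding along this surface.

FS = 0.93

For an infinite slope with a slip plane parallel to the surface (no pore pressure): FS = [c + γz cos²β tanφ] / [γz sinβ cosβ].
γz = 19.0·4.2 = 79.80 kN/m²
Numerator = 14.4 + 79.80·cos²45.6°·tan30.3° = 14.4 + 79.80·0.4895·0.5844 = 37.227 kPa
Denominator = 79.80·sin45.6°·cos45.6° = 79.80·0.7145·0.6997 = 39.891 kPa
FS = 37.227 / 39.891 = 0.933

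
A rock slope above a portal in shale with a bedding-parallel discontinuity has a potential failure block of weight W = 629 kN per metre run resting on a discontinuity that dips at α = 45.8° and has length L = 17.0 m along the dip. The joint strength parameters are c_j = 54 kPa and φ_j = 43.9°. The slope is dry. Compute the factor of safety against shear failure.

FS = 2.97

Resolving the block weight along and normal to the plane and applying the Mohr–Coulomb strength on the joint:
N' = W cosα = 629·cos45.8° = 438.5 kN/m
Driving force T = W sinα = 629·sin45.8° = 450.9 kN/m
Resisting force R = c_j·L + N'·tanφ_j = 54·17.0 + 438.5·tan43.9° = 918.0 + 422.0 = 1340.0 kN/m
FS = R / T = 1340.0 / 450.9 = 2.972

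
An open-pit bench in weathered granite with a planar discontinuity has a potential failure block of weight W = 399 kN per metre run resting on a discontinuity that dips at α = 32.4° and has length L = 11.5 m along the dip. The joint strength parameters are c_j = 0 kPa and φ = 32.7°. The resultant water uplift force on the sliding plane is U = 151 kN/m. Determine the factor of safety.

Resolving the block weight along and normal to the plane and applying the Mohr–Coulomb strength on the joint:
N' = W cosα − U = 399·cos32.4° − 151 = 185.9 kN/m
Driving force T = W sinα = 399·sin32.4° = 213.8 kN/m
Resisting force R = c_j·L + N'·tanφ = 0·11.5 + 185.9·tan32.7° = 0.0 + 119.3 = 119.3 kN/m
FS = R / T = 119.3 / 213.8 = 0.558

FS = 0.56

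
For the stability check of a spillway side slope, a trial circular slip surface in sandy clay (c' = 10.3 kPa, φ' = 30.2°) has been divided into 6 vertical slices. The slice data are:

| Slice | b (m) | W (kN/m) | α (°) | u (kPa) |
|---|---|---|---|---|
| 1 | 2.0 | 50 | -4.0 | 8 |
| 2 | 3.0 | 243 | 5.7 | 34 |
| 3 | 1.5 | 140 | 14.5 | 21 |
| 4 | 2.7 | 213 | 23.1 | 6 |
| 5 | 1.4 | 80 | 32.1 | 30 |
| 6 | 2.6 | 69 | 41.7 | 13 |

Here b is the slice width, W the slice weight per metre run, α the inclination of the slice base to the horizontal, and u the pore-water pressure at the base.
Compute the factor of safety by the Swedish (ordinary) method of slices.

Ordinary method of slices: FS = Σ[c'·Δl_i + (W_i cosα_i − u_i·Δl_i)·tanφ'] / Σ W_i sinα_i, with Δl_i = b_i / cosα_i.
Slice 1: Δl = 2.0/cos(-4.0°) = 2.005 m; N'_1 = 50·cos(-4.0°) − 8·2.005 = 33.8; c'Δl = 20.65; W sinα = -3.5
Slice 2: Δl = 3.0/cos5.7° = 3.015 m; N'_2 = 243·cos5.7° − 34·3.015 = 139.3; c'Δl = 31.05; W sinα = 24.1
Slice 3: Δl = 1.5/cos14.5° = 1.549 m; N'_3 = 140·cos14.5° − 21·1.549 = 103.0; c'Δl = 15.96; W sinα = 35.1
Slice 4: Δl = 2.7/cos23.1° = 2.935 m; N'_4 = 213·cos23.1° − 6·2.935 = 178.3; c'Δl = 30.23; W sinα = 83.6
Slice 5: Δl = 1.4/cos32.1° = 1.653 m; N'_5 = 80·cos32.1° − 30·1.653 = 18.2; c'Δl = 17.02; W sinα = 42.5
Slice 6: Δl = 2.6/cos41.7° = 3.482 m; N'_6 = 69·cos41.7° − 13·3.482 = 6.2; c'Δl = 35.87; W sinα = 45.9
Σc'Δl = 150.8 kN/m; ΣN' = 478.9 kN/m; ΣW sinα = 227.7 kN/m
Resisting = 150.8 + 478.9·tan30.2° = 150.8 + 278.7 = 429.5 kN/m
FS = 429.5 / 227.7 = 1.886

FS = 1.89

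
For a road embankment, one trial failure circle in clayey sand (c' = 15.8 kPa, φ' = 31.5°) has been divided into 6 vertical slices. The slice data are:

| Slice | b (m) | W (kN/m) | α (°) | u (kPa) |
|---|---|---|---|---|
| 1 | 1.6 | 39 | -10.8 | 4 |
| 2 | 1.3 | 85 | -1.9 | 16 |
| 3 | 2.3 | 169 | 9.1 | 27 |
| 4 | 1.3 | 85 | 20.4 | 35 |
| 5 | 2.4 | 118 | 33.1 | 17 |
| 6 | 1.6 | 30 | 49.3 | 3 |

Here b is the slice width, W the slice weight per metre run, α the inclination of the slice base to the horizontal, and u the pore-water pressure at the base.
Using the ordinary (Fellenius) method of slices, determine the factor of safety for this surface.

FS = 2.76

Ordinary method of slices: FS = Σ[c'·Δl_i + (W_i cosα_i − u_i·Δl_i)·tanφ'] / Σ W_i sinα_i, with Δl_i = b_i / cosα_i.
Slice 1: Δl = 1.6/cos(-10.8°) = 1.629 m; N'_1 = 39·cos(-10.8°) − 4·1.629 = 31.8; c'Δl = 25.74; W sinα = -7.3
Slice 2: Δl = 1.3/cos(-1.9°) = 1.301 m; N'_2 = 85·cos(-1.9°) − 16·1.301 = 64.1; c'Δl = 20.55; W sinα = -2.8
Slice 3: Δl = 2.3/cos9.1° = 2.329 m; N'_3 = 169·cos9.1° − 27·2.329 = 104.0; c'Δl = 36.80; W sinα = 26.7
Slice 4: Δl = 1.3/cos20.4° = 1.387 m; N'_4 = 85·cos20.4° − 35·1.387 = 31.1; c'Δl = 21.91; W sinα = 29.6
Slice 5: Δl = 2.4/cos33.1° = 2.865 m; N'_5 = 118·cos33.1° − 17·2.865 = 50.1; c'Δl = 45.27; W sinα = 64.4
Slice 6: Δl = 1.6/cos49.3° = 2.454 m; N'_6 = 30·cos49.3° − 3·2.454 = 12.2; c'Δl = 38.77; W sinα = 22.7
Σc'Δl = 189.0 kN/m; ΣN' = 293.4 kN/m; ΣW sinα = 133.4 kN/m
Resisting = 189.0 + 293.4·tan31.5° = 189.0 + 179.8 = 368.8 kN/m
FS = 368.8 / 133.4 = 2.765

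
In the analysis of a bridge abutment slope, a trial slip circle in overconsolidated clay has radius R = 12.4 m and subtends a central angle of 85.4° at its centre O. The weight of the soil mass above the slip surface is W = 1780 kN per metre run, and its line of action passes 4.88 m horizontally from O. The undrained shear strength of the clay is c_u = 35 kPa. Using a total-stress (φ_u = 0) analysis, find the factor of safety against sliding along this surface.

Taking moments about the centre O, the resisting moment is provided by the undrained shear strength acting along the arc:
Arc length L_a = R·θ = 12.4·(85.4°·π/180) = 12.4·1.4905 = 18.48 m
M_R = c_u·L_a·R = 35·18.48·12.4 = 8021.3 kN·m/m
M_D = W·d = 1780·4.88 = 8686.4 kN·m/m
FS = M_R / M_D = 8021.3 / 8686.4 = 0.923

FS = 0.92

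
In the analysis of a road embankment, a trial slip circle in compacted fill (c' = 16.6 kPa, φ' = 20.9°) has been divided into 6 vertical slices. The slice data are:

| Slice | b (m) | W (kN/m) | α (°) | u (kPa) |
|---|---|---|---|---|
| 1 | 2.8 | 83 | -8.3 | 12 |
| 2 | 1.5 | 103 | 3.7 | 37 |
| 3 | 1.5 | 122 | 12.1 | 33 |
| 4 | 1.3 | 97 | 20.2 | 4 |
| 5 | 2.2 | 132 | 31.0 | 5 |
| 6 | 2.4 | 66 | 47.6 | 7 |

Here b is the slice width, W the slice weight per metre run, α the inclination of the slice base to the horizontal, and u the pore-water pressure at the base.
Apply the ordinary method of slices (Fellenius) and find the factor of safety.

Ordinary method of slices: FS = Σ[c'·Δl_i + (W_i cosα_i − u_i·Δl_i)·tanφ'] / Σ W_i sinα_i, with Δl_i = b_i / cosα_i.
Slice 1: Δl = 2.8/cos(-8.3°) = 2.830 m; N'_1 = 83·cos(-8.3°) − 12·2.830 = 48.2; c'Δl = 46.97; W sinα = -12.0
Slice 2: Δl = 1.5/cos3.7° = 1.503 m; N'_2 = 103·cos3.7° − 37·1.503 = 47.2; c'Δl = 24.95; W sinα = 6.6
Slice 3: Δl = 1.5/cos12.1° = 1.534 m; N'_3 = 122·cos12.1° − 33·1.534 = 68.7; c'Δl = 25.47; W sinα = 25.6
Slice 4: Δl = 1.3/cos20.2° = 1.385 m; N'_4 = 97·cos20.2° − 4·1.385 = 85.5; c'Δl = 22.99; W sinα = 33.5
Slice 5: Δl = 2.2/cos31.0° = 2.567 m; N'_5 = 132·cos31.0° − 5·2.567 = 100.3; c'Δl = 42.61; W sinα = 68.0
Slice 6: Δl = 2.4/cos47.6° = 3.559 m; N'_6 = 66·cos47.6° − 7·3.559 = 19.6; c'Δl = 59.08; W sinα = 48.7
Σc'Δl = 222.1 kN/m; ΣN' = 369.4 kN/m; ΣW sinα = 170.5 kN/m
Resisting = 222.1 + 369.4·tan20.9° = 222.1 + 141.1 = 363.1 kN/m
FS = 363.1 / 170.5 = 2.130

FS = 2.13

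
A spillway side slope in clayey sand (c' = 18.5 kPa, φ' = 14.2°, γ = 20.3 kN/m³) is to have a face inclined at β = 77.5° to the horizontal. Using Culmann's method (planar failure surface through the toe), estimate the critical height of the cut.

Culmann's analysis gives the critical failure plane at α_cr = (β + φ')/2 = (77.5 + 14.2)/2 = 45.9°, and the critical height
H_c = (4c'/γ) · sinβ cosφ' / [1 − cos(β − φ')]
    = (4·18.5/20.3) · sin77.5°·cos14.2° / [1 − cos(63.3°)]
    = 3.645 · 0.9763·0.9694 / [1 − 0.4493]
    = 3.645 · 0.9465 / 0.5507
    = 6.27 m

H_c = 6.27 m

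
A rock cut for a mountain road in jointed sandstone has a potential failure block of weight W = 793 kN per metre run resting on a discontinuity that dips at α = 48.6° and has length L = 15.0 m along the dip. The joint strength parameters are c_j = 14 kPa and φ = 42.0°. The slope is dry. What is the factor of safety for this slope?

Resolving the block weight along and normal to the plane and applying the Mohr–Coulomb strength on the joint:
N' = W cosα = 793·cos48.6° = 524.4 kN/m
Driving force T = W sinα = 793·sin48.6° = 594.8 kN/m
Resisting force R = c_j·L + N'·tanφ = 14·15.0 + 524.4·tan42.0° = 210.0 + 472.2 = 682.2 kN/m
FS = R / T = 682.2 / 594.8 = 1.147

FS = 1.15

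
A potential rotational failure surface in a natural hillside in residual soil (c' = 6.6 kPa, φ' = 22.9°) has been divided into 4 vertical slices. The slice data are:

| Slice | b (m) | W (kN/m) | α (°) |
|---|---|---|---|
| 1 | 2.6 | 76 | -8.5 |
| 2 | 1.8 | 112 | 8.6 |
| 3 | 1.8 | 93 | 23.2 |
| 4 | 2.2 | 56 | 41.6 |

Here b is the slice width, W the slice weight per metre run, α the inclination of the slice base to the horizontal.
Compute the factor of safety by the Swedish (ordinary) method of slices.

Ordinary method of slices: FS = Σ[c'·Δl_i + (W_i cosα_i)·tanφ'] / Σ W_i sinα_i, with Δl_i = b_i / cosα_i.
Slice 1: Δl = 2.6/cos(-8.5°) = 2.629 m; N'_1 = 76·cos(-8.5°) = 75.2; c'Δl = 17.35; W sinα = -11.2
Slice 2: Δl = 1.8/cos8.6° = 1.820 m; N'_2 = 112·cos8.6° = 110.7; c'Δl = 12.02; W sinα = 16.7
Slice 3: Δl = 1.8/cos23.2° = 1.958 m; N'_3 = 93·cos23.2° = 85.5; c'Δl = 12.93; W sinα = 36.6
Slice 4: Δl = 2.2/cos41.6° = 2.942 m; N'_4 = 56·cos41.6° = 41.9; c'Δl = 19.42; W sinα = 37.2
Σc'Δl = 61.7 kN/m; ΣN' = 313.3 kN/m; ΣW sinα = 79.3 kN/m
Resisting = 61.7 + 313.3·tan22.9° = 61.7 + 132.3 = 194.0 kN/m
FS = 194.0 / 79.3 = 2.446

FS = 2.45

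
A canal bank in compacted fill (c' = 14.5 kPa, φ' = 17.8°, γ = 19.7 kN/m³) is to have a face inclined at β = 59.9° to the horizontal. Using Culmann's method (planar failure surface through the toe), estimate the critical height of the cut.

H_c = 9.40 m

Culmann's analysis gives the critical failure plane at α_cr = (β + φ')/2 = (59.9 + 17.8)/2 = 38.9°, and the critical height
H_c = (4c'/γ) · sinβ cosφ' / [1 − cos(β − φ')]
    = (4·14.5/19.7) · sin59.9°·cos17.8° / [1 − cos(42.1°)]
    = 2.944 · 0.8652·0.9521 / [1 − 0.7420]
    = 2.944 · 0.8237 / 0.2580
    = 9.40 m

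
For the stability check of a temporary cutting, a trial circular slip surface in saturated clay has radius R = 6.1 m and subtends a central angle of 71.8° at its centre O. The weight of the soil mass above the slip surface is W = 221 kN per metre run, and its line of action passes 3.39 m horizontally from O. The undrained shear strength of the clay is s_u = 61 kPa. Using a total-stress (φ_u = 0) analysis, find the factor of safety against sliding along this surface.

Taking moments about the centre O, the resisting moment is provided by the undrained shear strength acting along the arc:
Arc length L_a = R·θ = 6.1·(71.8°·π/180) = 6.1·1.2531 = 7.64 m
M_R = s_u·L_a·R = 61·7.64·6.1 = 2844.4 kN·m/m
M_D = W·d = 221·3.39 = 749.2 kN·m/m
FS = M_R / M_D = 2844.4 / 749.2 = 3.797

FS = 3.80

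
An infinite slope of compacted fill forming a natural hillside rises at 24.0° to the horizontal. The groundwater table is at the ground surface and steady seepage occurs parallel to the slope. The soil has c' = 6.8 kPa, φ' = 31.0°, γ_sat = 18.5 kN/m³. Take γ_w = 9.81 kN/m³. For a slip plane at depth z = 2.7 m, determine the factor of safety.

With seepage parallel to the slope and the water table at the surface, the effective normal stress on the slip plane uses the buoyant unit weight γ' = γ_sat − γ_w while the driving shear stress uses γ_sat:
FS = [c' + γ' z cos²β tanφ'] / [γ_sat z sinβ cosβ]
γ' = 18.5 − 9.81 = 8.69 kN/m³
Numerator = 6.8 + 8.69·2.7·cos²24.0°·tan31.0° = 6.8 + 8.69·2.7·0.8346·0.6009 = 18.566 kPa
Denominator = 18.5·2.7·sin24.0°·cos24.0° = 18.5·2.7·0.4067·0.9135 = 18.560 kPa
FS = 18.566 / 18.560 = 1.000

FS = 1.00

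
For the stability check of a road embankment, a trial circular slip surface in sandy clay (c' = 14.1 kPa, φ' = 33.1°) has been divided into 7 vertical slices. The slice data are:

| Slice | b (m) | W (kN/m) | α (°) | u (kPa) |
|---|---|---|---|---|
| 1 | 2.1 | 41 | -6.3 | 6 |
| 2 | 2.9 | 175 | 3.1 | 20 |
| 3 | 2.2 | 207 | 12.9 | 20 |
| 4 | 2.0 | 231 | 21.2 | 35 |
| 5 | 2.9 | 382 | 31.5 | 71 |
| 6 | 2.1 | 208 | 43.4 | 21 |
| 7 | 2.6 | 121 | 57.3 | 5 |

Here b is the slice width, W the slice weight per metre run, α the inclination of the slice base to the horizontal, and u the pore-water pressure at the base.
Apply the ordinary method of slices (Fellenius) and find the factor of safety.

FS = 1.24

Ordinary method of slices: FS = Σ[c'·Δl_i + (W_i cosα_i − u_i·Δl_i)·tanφ'] / Σ W_i sinα_i, with Δl_i = b_i / cosα_i.
Slice 1: Δl = 2.1/cos(-6.3°) = 2.113 m; N'_1 = 41·cos(-6.3°) − 6·2.113 = 28.1; c'Δl = 29.79; W sinα = -4.5
Slice 2: Δl = 2.9/cos3.1° = 2.904 m; N'_2 = 175·cos3.1° − 20·2.904 = 116.7; c'Δl = 40.95; W sinα = 9.5
Slice 3: Δl = 2.2/cos12.9° = 2.257 m; N'_3 = 207·cos12.9° − 20·2.257 = 156.6; c'Δl = 31.82; W sinα = 46.2
Slice 4: Δl = 2.0/cos21.2° = 2.145 m; N'_4 = 231·cos21.2° − 35·2.145 = 140.3; c'Δl = 30.25; W sinα = 83.5
Slice 5: Δl = 2.9/cos31.5° = 3.401 m; N'_5 = 382·cos31.5° − 71·3.401 = 84.2; c'Δl = 47.96; W sinα = 199.6
Slice 6: Δl = 2.1/cos43.4° = 2.890 m; N'_6 = 208·cos43.4° − 21·2.890 = 90.4; c'Δl = 40.75; W sinα = 142.9
Slice 7: Δl = 2.6/cos57.3° = 4.813 m; N'_7 = 121·cos57.3° − 5·4.813 = 41.3; c'Δl = 67.86; W sinα = 101.8
Σc'Δl = 289.4 kN/m; ΣN' = 657.6 kN/m; ΣW sinα = 579.0 kN/m
Resisting = 289.4 + 657.6·tan33.1° = 289.4 + 428.7 = 718.1 kN/m
FS = 718.1 / 579.0 = 1.240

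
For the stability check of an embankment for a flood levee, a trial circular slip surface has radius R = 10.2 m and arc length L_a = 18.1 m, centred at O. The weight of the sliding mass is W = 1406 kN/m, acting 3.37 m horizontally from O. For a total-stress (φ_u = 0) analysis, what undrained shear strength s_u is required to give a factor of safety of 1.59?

FS = s_u·L_a·R / (W·d), so s_u = FS·W·d / (L_a·R).
s_u = 1.59·1406·3.37 / (18.10·10.2) = 7533.8 / 184.62 = 40.81 kPa

s_u = 40.8 kPa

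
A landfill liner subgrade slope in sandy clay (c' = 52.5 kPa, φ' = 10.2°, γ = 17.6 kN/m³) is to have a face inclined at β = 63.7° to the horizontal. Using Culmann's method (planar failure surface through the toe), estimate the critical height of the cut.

H_c = 25.98 m

Culmann's analysis gives the critical failure plane at α_cr = (β + φ')/2 = (63.7 + 10.2)/2 = 37.0°, and the critical height
H_c = (4c'/γ) · sinβ cosφ' / [1 − cos(β − φ')]
    = (4·52.5/17.6) · sin63.7°·cos10.2° / [1 − cos(53.5°)]
    = 11.932 · 0.8965·0.9842 / [1 − 0.5948]
    = 11.932 · 0.8823 / 0.4052
    = 25.98 m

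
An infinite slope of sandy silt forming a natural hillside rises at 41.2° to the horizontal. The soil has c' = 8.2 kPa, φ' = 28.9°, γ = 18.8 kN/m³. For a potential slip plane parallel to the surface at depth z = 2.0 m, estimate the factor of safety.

FS = 1.07

For an infinite slope with a slip plane parallel to the surface (no pore pressure): FS = [c' + γz cos²β tanφ'] / [γz sinβ cosβ].
γz = 18.8·2.0 = 37.60 kN/m²
Numerator = 8.2 + 37.60·cos²41.2°·tan28.9° = 8.2 + 37.60·0.5661·0.5520 = 19.951 kPa
Denominator = 37.60·sin41.2°·cos41.2° = 37.60·0.6587·0.7524 = 18.635 kPa
FS = 19.951 / 18.635 = 1.071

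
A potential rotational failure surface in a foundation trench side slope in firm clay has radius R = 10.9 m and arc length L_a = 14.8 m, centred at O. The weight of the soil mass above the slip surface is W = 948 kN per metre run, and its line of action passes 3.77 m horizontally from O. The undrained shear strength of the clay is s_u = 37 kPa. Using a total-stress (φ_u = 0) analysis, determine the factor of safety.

FS = 1.67

Taking moments about the centre O, the resisting moment is provided by the undrained shear strength acting along the arc:
M_R = s_u·L_a·R = 37·14.80·10.9 = 5968.8 kN·m/m
M_D = W·d = 948·3.77 = 3574.0 kN·m/m
FS = M_R / M_D = 5968.8 / 3574.0 = 1.670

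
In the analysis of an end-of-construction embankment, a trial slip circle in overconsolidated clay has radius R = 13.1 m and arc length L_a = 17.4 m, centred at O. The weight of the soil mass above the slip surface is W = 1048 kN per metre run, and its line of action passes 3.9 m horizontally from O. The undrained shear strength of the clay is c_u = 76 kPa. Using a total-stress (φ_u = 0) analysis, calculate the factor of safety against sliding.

FS = 4.24

Taking moments about the centre O, the resisting moment is provided by the undrained shear strength acting along the arc:
M_R = c_u·L_a·R = 76·17.40·13.1 = 17323.4 kN·m/m
M_D = W·d = 1048·3.9 = 4087.2 kN·m/m
FS = M_R / M_D = 17323.4 / 4087.2 = 4.238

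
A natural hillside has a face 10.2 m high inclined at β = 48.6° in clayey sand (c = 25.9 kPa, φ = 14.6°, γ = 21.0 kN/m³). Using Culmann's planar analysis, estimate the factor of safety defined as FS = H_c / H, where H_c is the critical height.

H_c = (4c/γ) · sinβ cosφ / [1 − cos(β − φ)]
    = (4·25.9/21.0) · sin48.6°·cos14.6° / [1 − cos34.0°]
    = 4.933 · 0.7259 / 0.1710 = 20.95 m
FS = H_c / H = 20.95 / 10.2 = 2.054

FS = 2.05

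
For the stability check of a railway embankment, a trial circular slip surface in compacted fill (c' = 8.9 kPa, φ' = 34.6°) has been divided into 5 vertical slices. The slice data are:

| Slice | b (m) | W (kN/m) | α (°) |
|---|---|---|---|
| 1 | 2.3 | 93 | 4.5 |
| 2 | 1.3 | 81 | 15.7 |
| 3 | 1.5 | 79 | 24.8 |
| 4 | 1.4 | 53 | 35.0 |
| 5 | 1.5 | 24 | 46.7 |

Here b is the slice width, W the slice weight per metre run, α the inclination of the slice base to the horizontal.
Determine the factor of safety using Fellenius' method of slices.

FS = 2.64

Ordinary method of slices: FS = Σ[c'·Δl_i + (W_i cosα_i)·tanφ'] / Σ W_i sinα_i, with Δl_i = b_i / cosα_i.
Slice 1: Δl = 2.3/cos4.5° = 2.307 m; N'_1 = 93·cos4.5° = 92.7; c'Δl = 20.53; W sinα = 7.3
Slice 2: Δl = 1.3/cos15.7° = 1.350 m; N'_2 = 81·cos15.7° = 78.0; c'Δl = 12.02; W sinα = 21.9
Slice 3: Δl = 1.5/cos24.8° = 1.652 m; N'_3 = 79·cos24.8° = 71.7; c'Δl = 14.71; W sinα = 33.1
Slice 4: Δl = 1.4/cos35.0° = 1.709 m; N'_4 = 53·cos35.0° = 43.4; c'Δl = 15.21; W sinα = 30.4
Slice 5: Δl = 1.5/cos46.7° = 2.187 m; N'_5 = 24·cos46.7° = 16.5; c'Δl = 19.47; W sinα = 17.5
Σc'Δl = 81.9 kN/m; ΣN' = 302.3 kN/m; ΣW sinα = 110.2 kN/m
Resisting = 81.9 + 302.3·tan34.6° = 81.9 + 208.5 = 290.5 kN/m
FS = 290.5 / 110.2 = 2.635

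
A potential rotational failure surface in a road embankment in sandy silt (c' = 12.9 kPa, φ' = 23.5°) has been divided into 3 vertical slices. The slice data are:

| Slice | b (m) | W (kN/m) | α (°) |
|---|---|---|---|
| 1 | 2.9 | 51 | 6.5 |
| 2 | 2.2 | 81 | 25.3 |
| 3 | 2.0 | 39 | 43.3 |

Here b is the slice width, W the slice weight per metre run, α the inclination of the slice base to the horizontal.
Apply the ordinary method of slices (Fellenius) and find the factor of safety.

FS = 2.54

Ordinary method of slices: FS = Σ[c'·Δl_i + (W_i cosα_i)·tanφ'] / Σ W_i sinα_i, with Δl_i = b_i / cosα_i.
Slice 1: Δl = 2.9/cos6.5° = 2.919 m; N'_1 = 51·cos6.5° = 50.7; c'Δl = 37.65; W sinα = 5.8
Slice 2: Δl = 2.2/cos25.3° = 2.433 m; N'_2 = 81·cos25.3° = 73.2; c'Δl = 31.39; W sinα = 34.6
Slice 3: Δl = 2.0/cos43.3° = 2.748 m; N'_3 = 39·cos43.3° = 28.4; c'Δl = 35.45; W sinα = 26.7
Σc'Δl = 104.5 kN/m; ΣN' = 152.3 kN/m; ΣW sinα = 67.1 kN/m
Resisting = 104.5 + 152.3·tan23.5° = 104.5 + 66.2 = 170.7 kN/m
FS = 170.7 / 67.1 = 2.543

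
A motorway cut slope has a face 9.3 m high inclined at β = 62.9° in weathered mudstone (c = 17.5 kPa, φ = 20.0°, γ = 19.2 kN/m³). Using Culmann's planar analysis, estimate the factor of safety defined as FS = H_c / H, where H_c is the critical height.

H_c = (4c/γ) · sinβ cosφ / [1 − cos(β − φ)]
    = (4·17.5/19.2) · sin62.9°·cos20.0° / [1 − cos42.9°]
    = 3.646 · 0.8365 / 0.2675 = 11.40 m
FS = H_c / H = 11.40 / 9.3 = 1.226

FS = 1.23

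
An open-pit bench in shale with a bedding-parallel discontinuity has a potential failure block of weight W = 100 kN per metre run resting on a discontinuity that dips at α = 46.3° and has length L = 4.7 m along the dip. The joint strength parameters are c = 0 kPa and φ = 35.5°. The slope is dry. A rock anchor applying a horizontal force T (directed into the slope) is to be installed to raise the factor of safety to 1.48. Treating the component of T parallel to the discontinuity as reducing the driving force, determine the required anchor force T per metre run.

Resolving forces along and normal to the sliding plane, with the horizontal anchor force T adding T·sinα to the effective normal force and T·cosα acting up the plane against the driving force:
FS = [cL + (W cosα + T sinα) tanφ] / [W sinα − T cosα]
Without the anchor: N' = 69.1 kN/m, driving T_d = 72.3 kN/m, resisting R = 0·4.7 + 69.1·tan35.5° = 49.3 kN/m, FS = 0.68.
Setting FS = 1.48 and solving for T:
1.48·(72.3 − T cos46.3°) = 49.3 + T sin46.3°·tan35.5°
T·(sin46.3°·tan35.5° + 1.48·cos46.3°) = 1.48·72.3 − 49.3
T·(0.7230·0.7133 + 1.48·0.6909) = 107.0 − 49.3 = 57.7
T·1.5382 = 57.7
T = 37.5 kN/m

T = 38 kN/m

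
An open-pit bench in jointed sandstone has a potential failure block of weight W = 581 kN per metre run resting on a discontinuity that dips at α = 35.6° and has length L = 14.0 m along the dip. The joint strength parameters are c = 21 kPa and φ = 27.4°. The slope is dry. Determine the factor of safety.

Resolving the block weight along and normal to the plane and applying the Mohr–Coulomb strength on the joint:
N' = W cosα = 581·cos35.6° = 472.4 kN/m
Driving force T = W sinα = 581·sin35.6° = 338.2 kN/m
Resisting force R = c·L + N'·tanφ = 21·14.0 + 472.4·tan27.4° = 294.0 + 244.9 = 538.9 kN/m
FS = R / T = 538.9 / 338.2 = 1.593

FS = 1.59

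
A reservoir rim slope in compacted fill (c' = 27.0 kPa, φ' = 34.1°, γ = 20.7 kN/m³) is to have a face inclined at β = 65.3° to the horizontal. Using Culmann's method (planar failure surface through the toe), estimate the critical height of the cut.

Culmann's analysis gives the critical failure plane at α_cr = (β + φ')/2 = (65.3 + 34.1)/2 = 49.7°, and the critical height
H_c = (4c'/γ) · sinβ cosφ' / [1 − cos(β − φ')]
    = (4·27.0/20.7) · sin65.3°·cos34.1° / [1 − cos(31.2°)]
    = 5.217 · 0.9085·0.8281 / [1 − 0.8554]
    = 5.217 · 0.7523 / 0.1446
    = 27.14 m

H_c = 27.14 m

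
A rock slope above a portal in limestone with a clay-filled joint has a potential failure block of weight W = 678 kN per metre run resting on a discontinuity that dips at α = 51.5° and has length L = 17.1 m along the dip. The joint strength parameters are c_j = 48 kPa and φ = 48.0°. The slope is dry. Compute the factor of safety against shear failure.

FS = 2.43

Resolving the block weight along and normal to the plane and applying the Mohr–Coulomb strength on the joint:
N' = W cosα = 678·cos51.5° = 422.1 kN/m
Driving force T = W sinα = 678·sin51.5° = 530.6 kN/m
Resisting force R = c_j·L + N'·tanφ = 48·17.1 + 422.1·tan48.0° = 820.8 + 468.8 = 1289.6 kN/m
FS = R / T = 1289.6 / 530.6 = 2.430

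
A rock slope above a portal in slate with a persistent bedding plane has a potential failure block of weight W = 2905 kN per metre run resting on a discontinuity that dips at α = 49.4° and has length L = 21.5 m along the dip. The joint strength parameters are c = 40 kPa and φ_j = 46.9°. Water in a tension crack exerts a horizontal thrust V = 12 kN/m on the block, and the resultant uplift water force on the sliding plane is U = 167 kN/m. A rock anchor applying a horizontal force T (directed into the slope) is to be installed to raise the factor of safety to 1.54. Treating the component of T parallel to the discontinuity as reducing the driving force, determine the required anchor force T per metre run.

Resolving forces along and normal to the sliding plane, with the horizontal anchor force T adding T·sinα to the effective normal force and T·cosα acting up the plane against the driving force:
FS = [cL + (W cosα − U − V sinα + T sinα) tanφ_j] / [W sinα + V cosα − T cosα]
Without the anchor: N' = 1714.4 kN/m, driving T_d = 2213.5 kN/m, resisting R = 40·21.5 + 1714.4·tan46.9° = 2692.0 kN/m, FS = 1.22.
Setting FS = 1.54 and solving for T:
1.54·(2213.5 − T cos49.4°) = 2692.0 + T sin49.4°·tan46.9°
T·(sin49.4°·tan46.9° + 1.54·cos49.4°) = 1.54·2213.5 − 2692.0
T·(0.7593·1.0686 + 1.54·0.6508) = 3408.8 − 2692.0 = 716.7
T·1.8136 = 716.7
T = 395.2 kN/m

T = 395 kN/m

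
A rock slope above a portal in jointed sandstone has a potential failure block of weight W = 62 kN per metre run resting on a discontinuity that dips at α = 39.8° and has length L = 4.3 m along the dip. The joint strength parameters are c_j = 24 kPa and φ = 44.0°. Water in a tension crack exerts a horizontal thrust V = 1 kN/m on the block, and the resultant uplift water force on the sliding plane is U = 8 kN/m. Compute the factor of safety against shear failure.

FS = 3.48

Resolving the block weight along and normal to the plane and applying the Mohr–Coulomb strength on the joint:
N' = W cosα − U − V sinα = 62·cos39.8° − 8 − 1·sin39.8° = 39.0 kN/m
Driving force T = W sinα + V cosα = 62·sin39.8° + 1·cos39.8° = 40.5 kN/m
Resisting force R = c_j·L + N'·tanφ = 24·4.3 + 39.0·tan44.0° = 103.2 + 37.7 = 140.9 kN/m
FS = R / T = 140.9 / 40.5 = 3.482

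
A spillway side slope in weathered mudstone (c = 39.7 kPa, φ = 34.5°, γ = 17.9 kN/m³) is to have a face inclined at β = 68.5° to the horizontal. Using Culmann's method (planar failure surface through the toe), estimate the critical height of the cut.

Culmann's analysis gives the critical failure plane at α_cr = (β + φ)/2 = (68.5 + 34.5)/2 = 51.5°, and the critical height
H_c = (4c/γ) · sinβ cosφ / [1 − cos(β − φ)]
    = (4·39.7/17.9) · sin68.5°·cos34.5° / [1 − cos(34.0°)]
    = 8.872 · 0.9304·0.8241 / [1 − 0.8290]
    = 8.872 · 0.7668 / 0.1710
    = 39.79 m

H_c = 39.79 m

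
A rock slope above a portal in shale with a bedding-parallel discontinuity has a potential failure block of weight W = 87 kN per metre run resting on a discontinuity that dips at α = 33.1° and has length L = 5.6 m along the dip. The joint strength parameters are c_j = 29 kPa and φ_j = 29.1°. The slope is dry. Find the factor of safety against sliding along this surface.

FS = 4.27

Resolving the block weight along and normal to the plane and applying the Mohr–Coulomb strength on the joint:
N' = W cosα = 87·cos33.1° = 72.9 kN/m
Driving force T = W sinα = 87·sin33.1° = 47.5 kN/m
Resisting force R = c_j·L + N'·tanφ_j = 29·5.6 + 72.9·tan29.1° = 162.4 + 40.6 = 203.0 kN/m
FS = R / T = 203.0 / 47.5 = 4.272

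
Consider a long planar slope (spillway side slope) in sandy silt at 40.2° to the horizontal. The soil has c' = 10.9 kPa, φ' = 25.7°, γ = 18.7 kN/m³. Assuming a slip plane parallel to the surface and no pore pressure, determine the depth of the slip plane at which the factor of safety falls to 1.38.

z = 1.46 m

Setting FS = 1.38 in FS = [c' + γz cos²β tanφ'] / [γz sinβ cosβ] and solving for z:
z = c' / [γ cosβ (FS·sinβ − cosβ·tanφ')]
  = 10.9 / [18.7·cos40.2°·(1.38·sin40.2° − cos40.2°·tan25.7°)]
  = 10.9 / [18.7·0.7638·(1.38·0.6455 − 0.7638·0.4813)]
  = 10.9 / 7.4720 = 1.459 m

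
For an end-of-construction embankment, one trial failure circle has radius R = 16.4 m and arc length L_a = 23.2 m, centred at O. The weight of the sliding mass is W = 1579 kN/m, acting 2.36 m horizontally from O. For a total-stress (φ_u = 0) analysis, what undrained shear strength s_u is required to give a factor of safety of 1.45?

FS = s_u·L_a·R / (W·d), so s_u = FS·W·d / (L_a·R).
s_u = 1.45·1579·2.36 / (23.20·16.4) = 5403.3 / 380.48 = 14.20 kPa

s_u = 14.2 kPa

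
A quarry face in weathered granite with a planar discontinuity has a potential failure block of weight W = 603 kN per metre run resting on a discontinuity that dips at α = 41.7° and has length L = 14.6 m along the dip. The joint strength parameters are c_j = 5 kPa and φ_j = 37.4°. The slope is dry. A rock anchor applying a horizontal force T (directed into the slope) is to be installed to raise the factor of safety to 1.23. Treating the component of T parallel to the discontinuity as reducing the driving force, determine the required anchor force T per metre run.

T = 53 kN/m

Resolving forces along and normal to the sliding plane, with the horizontal anchor force T adding T·sinα to the effective normal force and T·cosα acting up the plane against the driving force:
FS = [c_jL + (W cosα + T sinα) tanφ_j] / [W sinα − T cosα]
Without the anchor: N' = 450.2 kN/m, driving T_d = 401.1 kN/m, resisting R = 5·14.6 + 450.2·tan37.4° = 417.2 kN/m, FS = 1.04.
Setting FS = 1.23 and solving for T:
1.23·(401.1 − T cos41.7°) = 417.2 + T sin41.7°·tan37.4°
T·(sin41.7°·tan37.4° + 1.23·cos41.7°) = 1.23·401.1 − 417.2
T·(0.6652·0.7646 + 1.23·0.7466) = 493.4 − 417.2 = 76.2
T·1.4270 = 76.2
T = 53.4 kN/m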